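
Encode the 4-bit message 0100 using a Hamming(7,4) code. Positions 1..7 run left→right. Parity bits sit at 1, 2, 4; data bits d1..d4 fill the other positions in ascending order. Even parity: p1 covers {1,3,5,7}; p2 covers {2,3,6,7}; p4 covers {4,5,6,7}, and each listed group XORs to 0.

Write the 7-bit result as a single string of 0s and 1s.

Place data at non-parity positions: p1 p2 0 p4 1 0 0
p1 (pos 1,3,5,7): XOR of data positions = 0⊕1⊕0 = 1
p2 (pos 2,3,6,7): XOR of data positions = 0⊕0⊕0 = 0
p4 (pos 4,5,6,7): XOR of data positions = 1⊕0⊕0 = 1
Codeword: 1001100

1001100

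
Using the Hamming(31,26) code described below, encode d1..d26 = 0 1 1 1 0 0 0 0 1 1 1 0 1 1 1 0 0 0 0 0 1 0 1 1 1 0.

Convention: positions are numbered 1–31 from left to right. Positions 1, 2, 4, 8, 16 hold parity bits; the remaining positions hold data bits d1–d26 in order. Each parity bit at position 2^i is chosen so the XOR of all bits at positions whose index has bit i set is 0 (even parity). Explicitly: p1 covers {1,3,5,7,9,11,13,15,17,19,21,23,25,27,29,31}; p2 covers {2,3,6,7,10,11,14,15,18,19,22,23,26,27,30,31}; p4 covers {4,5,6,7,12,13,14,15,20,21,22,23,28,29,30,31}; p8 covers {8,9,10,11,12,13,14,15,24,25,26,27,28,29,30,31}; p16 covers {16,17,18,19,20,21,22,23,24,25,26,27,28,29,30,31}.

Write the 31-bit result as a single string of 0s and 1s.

0000111100001111011100000101110

Place data at non-parity positions: p1 p2 0 p4 1 1 1 p8 0 0 0 0 1 1 1 p16 0 1 1 1 0 0 0 0 0 1 0 1 1 1 0
p1 (pos 1,3,5,7,9,11,13,15,17,19,21,23,25,27,29,31): XOR of data positions = 0⊕1⊕1⊕0⊕0⊕1⊕1⊕0⊕1⊕0⊕0⊕0⊕0⊕1⊕0 = 0
p2 (pos 2,3,6,7,10,11,14,15,18,19,22,23,26,27,30,31): XOR of data positions = 0⊕1⊕1⊕0⊕0⊕1⊕1⊕1⊕1⊕0⊕0⊕1⊕0⊕1⊕0 = 0
p4 (pos 4,5,6,7,12,13,14,15,20,21,22,23,28,29,30,31): XOR of data positions = 1⊕1⊕1⊕0⊕1⊕1⊕1⊕1⊕0⊕0⊕0⊕1⊕1⊕1⊕0 = 0
p8 (pos 8,9,10,11,12,13,14,15,24,25,26,27,28,29,30,31): XOR of data positions = 0⊕0⊕0⊕0⊕1⊕1⊕1⊕0⊕0⊕1⊕0⊕1⊕1⊕1⊕0 = 1
p16 (pos 16,17,18,19,20,21,22,23,24,25,26,27,28,29,30,31): XOR of data positions = 0⊕1⊕1⊕1⊕0⊕0⊕0⊕0⊕0⊕1⊕0⊕1⊕1⊕1⊕0 = 1
Codeword: 0000111100001111011100000101110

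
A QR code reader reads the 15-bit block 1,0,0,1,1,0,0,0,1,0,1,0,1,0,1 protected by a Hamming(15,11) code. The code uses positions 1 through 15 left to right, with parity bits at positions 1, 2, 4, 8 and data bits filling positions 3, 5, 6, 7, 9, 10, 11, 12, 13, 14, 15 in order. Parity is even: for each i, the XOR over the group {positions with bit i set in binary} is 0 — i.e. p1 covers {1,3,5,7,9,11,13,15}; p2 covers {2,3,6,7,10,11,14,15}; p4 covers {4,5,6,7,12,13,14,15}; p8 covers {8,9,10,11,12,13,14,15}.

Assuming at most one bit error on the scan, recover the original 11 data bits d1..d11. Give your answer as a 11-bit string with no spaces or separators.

s1 (pos 1,3,5,7,9,11,13,15): 1⊕0⊕1⊕0⊕1⊕1⊕1⊕1 = 0
s2 (pos 2,3,6,7,10,11,14,15): 0⊕0⊕0⊕0⊕0⊕1⊕0⊕1 = 0
s4 (pos 4,5,6,7,12,13,14,15): 1⊕1⊕0⊕0⊕0⊕1⊕0⊕1 = 0
s8 (pos 8,9,10,11,12,13,14,15): 0⊕1⊕0⊕1⊕0⊕1⊕0⊕1 = 0
Syndrome s8…s1 = 0000 → no error.
Read data bits from positions 3,5,6,7,9,10,11,12,13,14,15: 01001010101

01001010101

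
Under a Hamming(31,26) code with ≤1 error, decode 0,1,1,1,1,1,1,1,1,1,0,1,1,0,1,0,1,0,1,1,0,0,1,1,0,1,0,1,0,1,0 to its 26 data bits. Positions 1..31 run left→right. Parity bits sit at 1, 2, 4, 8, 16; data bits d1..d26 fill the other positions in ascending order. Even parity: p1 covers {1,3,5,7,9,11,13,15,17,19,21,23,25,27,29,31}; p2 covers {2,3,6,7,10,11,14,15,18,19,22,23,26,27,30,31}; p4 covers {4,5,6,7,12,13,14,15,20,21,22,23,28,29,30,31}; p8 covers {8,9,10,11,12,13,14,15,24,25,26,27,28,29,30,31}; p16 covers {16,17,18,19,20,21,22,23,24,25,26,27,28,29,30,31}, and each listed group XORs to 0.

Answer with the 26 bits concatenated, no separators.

10111101101101100110101010

s1 (pos 1,3,5,7,9,11,13,15,17,19,21,23,25,27,29,31): 0⊕1⊕1⊕1⊕1⊕0⊕1⊕1⊕1⊕1⊕0⊕1⊕0⊕0⊕0⊕0 = 1
s2 (pos 2,3,6,7,10,11,14,15,18,19,22,23,26,27,30,31): 1⊕1⊕1⊕1⊕1⊕0⊕0⊕1⊕0⊕1⊕0⊕1⊕1⊕0⊕1⊕0 = 0
s4 (pos 4,5,6,7,12,13,14,15,20,21,22,23,28,29,30,31): 1⊕1⊕1⊕1⊕1⊕1⊕0⊕1⊕1⊕0⊕0⊕1⊕1⊕0⊕1⊕0 = 1
s8 (pos 8,9,10,11,12,13,14,15,24,25,26,27,28,29,30,31): 1⊕1⊕1⊕0⊕1⊕1⊕0⊕1⊕1⊕0⊕1⊕0⊕1⊕0⊕1⊕0 = 0
s16 (pos 16,17,18,19,20,21,22,23,24,25,26,27,28,29,30,31): 0⊕1⊕0⊕1⊕1⊕0⊕0⊕1⊕1⊕0⊕1⊕0⊕1⊕0⊕1⊕0 = 0
Syndrome s16…s1 = 00101 → error at position 5.
Flip position 5: 0111111111011010101100110101010 → 0111011111011010101100110101010
Read data bits from positions 3,5,6,7,9,10,11,12,13,14,15,17,18,19,20,21,22,23,24,25,26,27,28,29,30,31: 10111101101101100110101010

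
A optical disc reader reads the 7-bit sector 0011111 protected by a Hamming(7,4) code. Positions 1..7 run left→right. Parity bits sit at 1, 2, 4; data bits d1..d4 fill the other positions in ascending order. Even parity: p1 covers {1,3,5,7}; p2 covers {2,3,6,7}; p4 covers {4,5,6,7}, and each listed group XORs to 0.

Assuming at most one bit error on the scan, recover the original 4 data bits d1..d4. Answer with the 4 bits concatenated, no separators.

s1 (pos 1,3,5,7): 0⊕1⊕1⊕1 = 1
s2 (pos 2,3,6,7): 0⊕1⊕1⊕1 = 1
s4 (pos 4,5,6,7): 1⊕1⊕1⊕1 = 0
Syndrome s4…s1 = 011 → error at position 3.
Flip position 3: 0011111 → 0001111
Read data bits from positions 3,5,6,7: 0111

0111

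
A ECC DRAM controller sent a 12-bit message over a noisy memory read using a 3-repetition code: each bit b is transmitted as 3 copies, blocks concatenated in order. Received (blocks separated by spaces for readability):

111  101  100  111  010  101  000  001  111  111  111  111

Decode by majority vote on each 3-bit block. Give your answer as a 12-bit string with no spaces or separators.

Block 1 (111): 3 ones → 1
Block 2 (101): 2 ones → 1
Block 3 (100): 1 one → 0
Block 4 (111): 3 ones → 1
Block 5 (010): 1 one → 0
Block 6 (101): 2 ones → 1
Block 7 (000): 0 ones → 0
Block 8 (001): 1 one → 0
Block 9 (111): 3 ones → 1
Block 10 (111): 3 ones → 1
Block 11 (111): 3 ones → 1
Block 12 (111): 3 ones → 1

110101001111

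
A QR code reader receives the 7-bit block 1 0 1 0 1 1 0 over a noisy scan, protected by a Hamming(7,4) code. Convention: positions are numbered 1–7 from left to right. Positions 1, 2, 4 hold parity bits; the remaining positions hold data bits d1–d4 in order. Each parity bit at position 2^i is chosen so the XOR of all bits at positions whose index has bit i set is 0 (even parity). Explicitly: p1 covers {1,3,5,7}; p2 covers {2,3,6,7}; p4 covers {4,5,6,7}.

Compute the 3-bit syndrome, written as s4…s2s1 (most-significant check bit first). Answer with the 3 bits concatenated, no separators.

001

s1 (pos 1,3,5,7): 1⊕1⊕1⊕0 = 1
s2 (pos 2,3,6,7): 0⊕1⊕1⊕0 = 0
s4 (pos 4,5,6,7): 0⊕1⊕1⊕0 = 0
Syndrome s4…s1 = 001 → error at position 1.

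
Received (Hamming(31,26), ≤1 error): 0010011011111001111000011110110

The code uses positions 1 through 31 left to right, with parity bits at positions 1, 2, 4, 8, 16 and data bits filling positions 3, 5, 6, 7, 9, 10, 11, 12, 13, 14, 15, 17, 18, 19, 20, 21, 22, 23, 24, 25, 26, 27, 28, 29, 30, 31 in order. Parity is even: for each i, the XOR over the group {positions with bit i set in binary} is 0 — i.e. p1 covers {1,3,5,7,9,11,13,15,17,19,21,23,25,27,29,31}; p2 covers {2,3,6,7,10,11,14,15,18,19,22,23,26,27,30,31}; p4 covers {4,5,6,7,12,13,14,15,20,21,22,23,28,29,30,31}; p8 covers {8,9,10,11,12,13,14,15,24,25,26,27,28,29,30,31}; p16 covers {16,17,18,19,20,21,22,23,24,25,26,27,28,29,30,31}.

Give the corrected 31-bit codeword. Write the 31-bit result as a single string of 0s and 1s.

s1 (pos 1,3,5,7,9,11,13,15,17,19,21,23,25,27,29,31): 0⊕1⊕0⊕1⊕1⊕1⊕1⊕0⊕1⊕1⊕0⊕0⊕1⊕1⊕1⊕0 = 0
s2 (pos 2,3,6,7,10,11,14,15,18,19,22,23,26,27,30,31): 0⊕1⊕1⊕1⊕1⊕1⊕0⊕0⊕1⊕1⊕0⊕0⊕1⊕1⊕1⊕0 = 0
s4 (pos 4,5,6,7,12,13,14,15,20,21,22,23,28,29,30,31): 0⊕0⊕1⊕1⊕1⊕1⊕0⊕0⊕0⊕0⊕0⊕0⊕0⊕1⊕1⊕0 = 0
s8 (pos 8,9,10,11,12,13,14,15,24,25,26,27,28,29,30,31): 0⊕1⊕1⊕1⊕1⊕1⊕0⊕0⊕1⊕1⊕1⊕1⊕0⊕1⊕1⊕0 = 1
s16 (pos 16,17,18,19,20,21,22,23,24,25,26,27,28,29,30,31): 1⊕1⊕1⊕1⊕0⊕0⊕0⊕0⊕1⊕1⊕1⊕1⊕0⊕1⊕1⊕0 = 0
Syndrome s16…s1 = 01000 → error at position 8.
Flip position 8: 0010011011111001111000011110110 → 0010011111111001111000011110110

0010011111111001111000011110110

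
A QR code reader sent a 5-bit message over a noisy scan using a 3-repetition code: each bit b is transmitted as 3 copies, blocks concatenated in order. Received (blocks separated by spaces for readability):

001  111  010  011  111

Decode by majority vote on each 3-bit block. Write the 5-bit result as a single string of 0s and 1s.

Block 1 (001): 1 one → 0
Block 2 (111): 3 ones → 1
Block 3 (010): 1 one → 0
Block 4 (011): 2 ones → 1
Block 5 (111): 3 ones → 1

01011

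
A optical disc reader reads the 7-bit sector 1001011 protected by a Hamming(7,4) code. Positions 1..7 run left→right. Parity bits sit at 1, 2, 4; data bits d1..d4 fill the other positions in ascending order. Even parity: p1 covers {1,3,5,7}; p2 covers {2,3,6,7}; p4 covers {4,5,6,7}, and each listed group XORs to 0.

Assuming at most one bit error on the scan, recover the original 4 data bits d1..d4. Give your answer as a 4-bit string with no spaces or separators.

0011

s1 (pos 1,3,5,7): 1⊕0⊕0⊕1 = 0
s2 (pos 2,3,6,7): 0⊕0⊕1⊕1 = 0
s4 (pos 4,5,6,7): 1⊕0⊕1⊕1 = 1
Syndrome s4…s1 = 100 → error at position 4.
Flip position 4: 1001011 → 1000011
Read data bits from positions 3,5,6,7: 0011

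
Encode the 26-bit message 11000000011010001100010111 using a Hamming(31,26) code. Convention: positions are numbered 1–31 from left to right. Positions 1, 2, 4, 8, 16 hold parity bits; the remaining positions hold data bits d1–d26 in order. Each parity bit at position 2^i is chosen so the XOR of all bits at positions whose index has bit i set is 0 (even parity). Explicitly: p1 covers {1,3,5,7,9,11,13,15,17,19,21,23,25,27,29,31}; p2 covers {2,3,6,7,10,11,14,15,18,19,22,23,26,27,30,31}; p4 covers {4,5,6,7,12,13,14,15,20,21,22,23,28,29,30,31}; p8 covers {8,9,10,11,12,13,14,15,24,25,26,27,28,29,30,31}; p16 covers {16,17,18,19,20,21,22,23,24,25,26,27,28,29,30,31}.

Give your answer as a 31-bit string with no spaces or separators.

Place data at non-parity positions: p1 p2 1 p4 1 0 0 p8 0 0 0 0 0 1 1 p16 0 1 0 0 0 1 1 0 0 0 1 0 1 1 1
p1 (pos 1,3,5,7,9,11,13,15,17,19,21,23,25,27,29,31): XOR of data positions = 1⊕1⊕0⊕0⊕0⊕0⊕1⊕0⊕0⊕0⊕1⊕0⊕1⊕1⊕1 = 1
p2 (pos 2,3,6,7,10,11,14,15,18,19,22,23,26,27,30,31): XOR of data positions = 1⊕0⊕0⊕0⊕0⊕1⊕1⊕1⊕0⊕1⊕1⊕0⊕1⊕1⊕1 = 1
p4 (pos 4,5,6,7,12,13,14,15,20,21,22,23,28,29,30,31): XOR of data positions = 1⊕0⊕0⊕0⊕0⊕1⊕1⊕0⊕0⊕1⊕1⊕0⊕1⊕1⊕1 = 0
p8 (pos 8,9,10,11,12,13,14,15,24,25,26,27,28,29,30,31): XOR of data positions = 0⊕0⊕0⊕0⊕0⊕1⊕1⊕0⊕0⊕0⊕1⊕0⊕1⊕1⊕1 = 0
p16 (pos 16,17,18,19,20,21,22,23,24,25,26,27,28,29,30,31): XOR of data positions = 0⊕1⊕0⊕0⊕0⊕1⊕1⊕0⊕0⊕0⊕1⊕0⊕1⊕1⊕1 = 1
Codeword: 1110100000000111010001100010111

1110100000000111010001100010111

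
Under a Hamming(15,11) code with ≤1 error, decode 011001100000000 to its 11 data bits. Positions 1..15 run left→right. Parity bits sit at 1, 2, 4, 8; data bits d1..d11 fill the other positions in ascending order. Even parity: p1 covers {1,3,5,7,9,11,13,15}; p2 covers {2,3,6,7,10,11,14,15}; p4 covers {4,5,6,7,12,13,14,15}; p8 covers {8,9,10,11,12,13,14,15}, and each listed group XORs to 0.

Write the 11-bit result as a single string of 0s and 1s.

10110000000

s1 (pos 1,3,5,7,9,11,13,15): 0⊕1⊕0⊕1⊕0⊕0⊕0⊕0 = 0
s2 (pos 2,3,6,7,10,11,14,15): 1⊕1⊕1⊕1⊕0⊕0⊕0⊕0 = 0
s4 (pos 4,5,6,7,12,13,14,15): 0⊕0⊕1⊕1⊕0⊕0⊕0⊕0 = 0
s8 (pos 8,9,10,11,12,13,14,15): 0⊕0⊕0⊕0⊕0⊕0⊕0⊕0 = 0
Syndrome s8…s1 = 0000 → no error.
Read data bits from positions 3,5,6,7,9,10,11,12,13,14,15: 10110000000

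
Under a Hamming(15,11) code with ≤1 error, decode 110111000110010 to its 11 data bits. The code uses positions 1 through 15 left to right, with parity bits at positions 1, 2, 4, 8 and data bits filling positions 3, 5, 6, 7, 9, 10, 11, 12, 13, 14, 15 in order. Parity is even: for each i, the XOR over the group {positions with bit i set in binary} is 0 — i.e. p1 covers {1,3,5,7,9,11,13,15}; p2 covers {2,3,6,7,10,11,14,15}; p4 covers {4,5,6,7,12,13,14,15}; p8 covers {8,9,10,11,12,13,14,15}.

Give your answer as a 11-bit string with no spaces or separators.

s1 (pos 1,3,5,7,9,11,13,15): 1⊕0⊕1⊕0⊕0⊕1⊕0⊕0 = 1
s2 (pos 2,3,6,7,10,11,14,15): 1⊕0⊕1⊕0⊕1⊕1⊕1⊕0 = 1
s4 (pos 4,5,6,7,12,13,14,15): 1⊕1⊕1⊕0⊕0⊕0⊕1⊕0 = 0
s8 (pos 8,9,10,11,12,13,14,15): 0⊕0⊕1⊕1⊕0⊕0⊕1⊕0 = 1
Syndrome s8…s1 = 1011 → error at position 11.
Flip position 11: 110111000110010 → 110111000100010
Read data bits from positions 3,5,6,7,9,10,11,12,13,14,15: 01100100010

01100100010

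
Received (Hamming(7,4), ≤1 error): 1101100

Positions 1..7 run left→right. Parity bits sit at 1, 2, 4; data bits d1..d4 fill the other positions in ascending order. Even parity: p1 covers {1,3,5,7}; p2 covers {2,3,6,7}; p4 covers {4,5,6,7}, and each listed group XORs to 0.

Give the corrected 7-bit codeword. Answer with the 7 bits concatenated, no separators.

s1 (pos 1,3,5,7): 1⊕0⊕1⊕0 = 0
s2 (pos 2,3,6,7): 1⊕0⊕0⊕0 = 1
s4 (pos 4,5,6,7): 1⊕1⊕0⊕0 = 0
Syndrome s4…s1 = 010 → error at position 2.
Flip position 2: 1101100 → 1001100

1001100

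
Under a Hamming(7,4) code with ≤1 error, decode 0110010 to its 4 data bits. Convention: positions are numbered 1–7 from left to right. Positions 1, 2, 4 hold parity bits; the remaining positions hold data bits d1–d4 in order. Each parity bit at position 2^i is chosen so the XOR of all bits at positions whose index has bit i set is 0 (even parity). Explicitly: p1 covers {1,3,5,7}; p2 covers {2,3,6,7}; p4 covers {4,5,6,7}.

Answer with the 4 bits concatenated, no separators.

1011

s1 (pos 1,3,5,7): 0⊕1⊕0⊕0 = 1
s2 (pos 2,3,6,7): 1⊕1⊕1⊕0 = 1
s4 (pos 4,5,6,7): 0⊕0⊕1⊕0 = 1
Syndrome s4…s1 = 111 → error at position 7.
Flip position 7: 0110010 → 0110011
Read data bits from positions 3,5,6,7: 1011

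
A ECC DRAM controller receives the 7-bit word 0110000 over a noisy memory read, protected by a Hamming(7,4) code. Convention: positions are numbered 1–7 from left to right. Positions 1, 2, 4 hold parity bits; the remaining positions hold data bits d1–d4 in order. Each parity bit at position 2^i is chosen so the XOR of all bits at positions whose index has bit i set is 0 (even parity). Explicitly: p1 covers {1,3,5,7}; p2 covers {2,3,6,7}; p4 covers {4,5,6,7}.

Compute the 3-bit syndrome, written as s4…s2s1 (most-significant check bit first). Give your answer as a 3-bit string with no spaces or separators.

s1 (pos 1,3,5,7): 0⊕1⊕0⊕0 = 1
s2 (pos 2,3,6,7): 1⊕1⊕0⊕0 = 0
s4 (pos 4,5,6,7): 0⊕0⊕0⊕0 = 0
Syndrome s4…s1 = 001 → error at position 1.

001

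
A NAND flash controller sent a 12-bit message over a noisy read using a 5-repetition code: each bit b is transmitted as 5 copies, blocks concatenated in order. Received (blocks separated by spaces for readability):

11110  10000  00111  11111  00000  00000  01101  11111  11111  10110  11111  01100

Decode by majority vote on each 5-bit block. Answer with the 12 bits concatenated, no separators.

101100111110

Block 1 (11110): 4 ones → 1
Block 2 (10000): 1 one → 0
Block 3 (00111): 3 ones → 1
Block 4 (11111): 5 ones → 1
Block 5 (00000): 0 ones → 0
Block 6 (00000): 0 ones → 0
Block 7 (01101): 3 ones → 1
Block 8 (11111): 5 ones → 1
Block 9 (11111): 5 ones → 1
Block 10 (10110): 3 ones → 1
Block 11 (11111): 5 ones → 1
Block 12 (01100): 2 ones → 0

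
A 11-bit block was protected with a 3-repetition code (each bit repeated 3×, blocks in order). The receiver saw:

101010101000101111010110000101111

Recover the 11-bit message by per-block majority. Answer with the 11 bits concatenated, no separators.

Block 1 (101): 2 ones → 1
Block 2 (010): 1 one → 0
Block 3 (101): 2 ones → 1
Block 4 (000): 0 ones → 0
Block 5 (101): 2 ones → 1
Block 6 (111): 3 ones → 1
Block 7 (010): 1 one → 0
Block 8 (110): 2 ones → 1
Block 9 (000): 0 ones → 0
Block 10 (101): 2 ones → 1
Block 11 (111): 3 ones → 1

10101101011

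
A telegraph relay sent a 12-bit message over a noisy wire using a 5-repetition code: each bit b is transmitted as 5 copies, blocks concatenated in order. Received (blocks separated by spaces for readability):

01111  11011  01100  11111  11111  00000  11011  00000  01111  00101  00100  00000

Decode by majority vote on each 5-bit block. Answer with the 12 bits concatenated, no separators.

Block 1 (01111): 4 ones → 1
Block 2 (11011): 4 ones → 1
Block 3 (01100): 2 ones → 0
Block 4 (11111): 5 ones → 1
Block 5 (11111): 5 ones → 1
Block 6 (00000): 0 ones → 0
Block 7 (11011): 4 ones → 1
Block 8 (00000): 0 ones → 0
Block 9 (01111): 4 ones → 1
Block 10 (00101): 2 ones → 0
Block 11 (00100): 1 one → 0
Block 12 (00000): 0 ones → 0

110110101000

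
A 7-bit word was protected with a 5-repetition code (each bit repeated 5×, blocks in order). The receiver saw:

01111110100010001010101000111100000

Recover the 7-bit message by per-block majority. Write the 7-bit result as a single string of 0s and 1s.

1100010

Block 1 (01111): 4 ones → 1
Block 2 (11010): 3 ones → 1
Block 3 (00100): 1 one → 0
Block 4 (01010): 2 ones → 0
Block 5 (10100): 2 ones → 0
Block 6 (01111): 4 ones → 1
Block 7 (00000): 0 ones → 0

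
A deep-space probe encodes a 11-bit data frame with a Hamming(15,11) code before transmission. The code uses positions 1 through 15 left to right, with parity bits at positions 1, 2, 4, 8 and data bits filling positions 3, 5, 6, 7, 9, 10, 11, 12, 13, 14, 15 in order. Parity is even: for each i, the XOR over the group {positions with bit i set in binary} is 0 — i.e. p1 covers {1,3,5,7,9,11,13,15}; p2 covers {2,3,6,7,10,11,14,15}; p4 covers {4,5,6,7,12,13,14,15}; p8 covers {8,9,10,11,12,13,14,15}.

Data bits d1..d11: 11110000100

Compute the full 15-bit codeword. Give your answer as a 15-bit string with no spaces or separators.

Place data at non-parity positions: p1 p2 1 p4 1 1 1 p8 0 0 0 0 1 0 0
p1 (pos 1,3,5,7,9,11,13,15): XOR of data positions = 1⊕1⊕1⊕0⊕0⊕1⊕0 = 0
p2 (pos 2,3,6,7,10,11,14,15): XOR of data positions = 1⊕1⊕1⊕0⊕0⊕0⊕0 = 1
p4 (pos 4,5,6,7,12,13,14,15): XOR of data positions = 1⊕1⊕1⊕0⊕1⊕0⊕0 = 0
p8 (pos 8,9,10,11,12,13,14,15): XOR of data positions = 0⊕0⊕0⊕0⊕1⊕0⊕0 = 1
Codeword: 011011110000100

011011110000100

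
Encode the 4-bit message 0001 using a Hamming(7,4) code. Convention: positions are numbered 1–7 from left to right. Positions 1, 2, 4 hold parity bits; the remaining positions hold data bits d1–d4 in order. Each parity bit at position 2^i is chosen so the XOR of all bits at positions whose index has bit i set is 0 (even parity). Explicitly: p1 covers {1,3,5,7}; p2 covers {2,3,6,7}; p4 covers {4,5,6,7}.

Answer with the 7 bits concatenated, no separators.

Place data at non-parity positions: p1 p2 0 p4 0 0 1
p1 (pos 1,3,5,7): XOR of data positions = 0⊕0⊕1 = 1
p2 (pos 2,3,6,7): XOR of data positions = 0⊕0⊕1 = 1
p4 (pos 4,5,6,7): XOR of data positions = 0⊕0⊕1 = 1
Codeword: 1101001

1101001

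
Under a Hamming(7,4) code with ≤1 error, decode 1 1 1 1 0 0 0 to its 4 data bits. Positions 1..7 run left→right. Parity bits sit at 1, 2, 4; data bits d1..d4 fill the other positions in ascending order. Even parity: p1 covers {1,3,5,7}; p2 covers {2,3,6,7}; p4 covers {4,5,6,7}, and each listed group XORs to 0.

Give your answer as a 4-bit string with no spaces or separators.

s1 (pos 1,3,5,7): 1⊕1⊕0⊕0 = 0
s2 (pos 2,3,6,7): 1⊕1⊕0⊕0 = 0
s4 (pos 4,5,6,7): 1⊕0⊕0⊕0 = 1
Syndrome s4…s1 = 100 → error at position 4.
Flip position 4: 1111000 → 1110000
Read data bits from positions 3,5,6,7: 1000

1000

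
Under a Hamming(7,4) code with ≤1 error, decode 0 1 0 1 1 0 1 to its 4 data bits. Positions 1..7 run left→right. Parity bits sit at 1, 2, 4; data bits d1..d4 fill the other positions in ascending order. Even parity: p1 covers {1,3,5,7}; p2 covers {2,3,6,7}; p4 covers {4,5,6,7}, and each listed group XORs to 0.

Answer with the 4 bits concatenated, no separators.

s1 (pos 1,3,5,7): 0⊕0⊕1⊕1 = 0
s2 (pos 2,3,6,7): 1⊕0⊕0⊕1 = 0
s4 (pos 4,5,6,7): 1⊕1⊕0⊕1 = 1
Syndrome s4…s1 = 100 → error at position 4.
Flip position 4: 0101101 → 0100101
Read data bits from positions 3,5,6,7: 0101

0101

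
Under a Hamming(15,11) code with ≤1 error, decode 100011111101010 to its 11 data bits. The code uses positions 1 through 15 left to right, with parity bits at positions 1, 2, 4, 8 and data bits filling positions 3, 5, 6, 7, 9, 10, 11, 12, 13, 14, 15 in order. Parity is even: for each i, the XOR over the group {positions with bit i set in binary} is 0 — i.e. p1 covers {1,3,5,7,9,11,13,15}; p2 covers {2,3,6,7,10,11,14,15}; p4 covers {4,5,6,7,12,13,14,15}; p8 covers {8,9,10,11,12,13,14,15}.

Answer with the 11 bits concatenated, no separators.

01111100010

s1 (pos 1,3,5,7,9,11,13,15): 1⊕0⊕1⊕1⊕1⊕0⊕0⊕0 = 0
s2 (pos 2,3,6,7,10,11,14,15): 0⊕0⊕1⊕1⊕1⊕0⊕1⊕0 = 0
s4 (pos 4,5,6,7,12,13,14,15): 0⊕1⊕1⊕1⊕1⊕0⊕1⊕0 = 1
s8 (pos 8,9,10,11,12,13,14,15): 1⊕1⊕1⊕0⊕1⊕0⊕1⊕0 = 1
Syndrome s8…s1 = 1100 → error at position 12.
Flip position 12: 100011111101010 → 100011111100010
Read data bits from positions 3,5,6,7,9,10,11,12,13,14,15: 01111100010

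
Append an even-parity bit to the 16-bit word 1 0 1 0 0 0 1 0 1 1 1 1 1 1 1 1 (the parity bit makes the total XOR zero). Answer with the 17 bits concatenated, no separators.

XOR of the 16 data bits: 1⊕0⊕1⊕0⊕0⊕0⊕1⊕0⊕1⊕1⊕1⊕1⊕1⊕1⊕1⊕1 = 1
Parity bit = 1 (so all 17 bits XOR to 0).

10100010111111111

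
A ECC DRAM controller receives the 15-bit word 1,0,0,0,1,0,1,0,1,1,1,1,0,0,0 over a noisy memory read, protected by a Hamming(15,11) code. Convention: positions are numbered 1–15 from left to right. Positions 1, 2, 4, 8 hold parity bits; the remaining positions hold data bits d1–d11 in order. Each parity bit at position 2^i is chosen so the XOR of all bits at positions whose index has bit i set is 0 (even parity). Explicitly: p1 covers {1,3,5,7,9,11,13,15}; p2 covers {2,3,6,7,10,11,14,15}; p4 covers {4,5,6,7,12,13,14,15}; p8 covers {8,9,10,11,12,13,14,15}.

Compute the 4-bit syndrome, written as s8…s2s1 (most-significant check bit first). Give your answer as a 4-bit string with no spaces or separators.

s1 (pos 1,3,5,7,9,11,13,15): 1⊕0⊕1⊕1⊕1⊕1⊕0⊕0 = 1
s2 (pos 2,3,6,7,10,11,14,15): 0⊕0⊕0⊕1⊕1⊕1⊕0⊕0 = 1
s4 (pos 4,5,6,7,12,13,14,15): 0⊕1⊕0⊕1⊕1⊕0⊕0⊕0 = 1
s8 (pos 8,9,10,11,12,13,14,15): 0⊕1⊕1⊕1⊕1⊕0⊕0⊕0 = 0
Syndrome s8…s1 = 0111 → error at position 7.

0111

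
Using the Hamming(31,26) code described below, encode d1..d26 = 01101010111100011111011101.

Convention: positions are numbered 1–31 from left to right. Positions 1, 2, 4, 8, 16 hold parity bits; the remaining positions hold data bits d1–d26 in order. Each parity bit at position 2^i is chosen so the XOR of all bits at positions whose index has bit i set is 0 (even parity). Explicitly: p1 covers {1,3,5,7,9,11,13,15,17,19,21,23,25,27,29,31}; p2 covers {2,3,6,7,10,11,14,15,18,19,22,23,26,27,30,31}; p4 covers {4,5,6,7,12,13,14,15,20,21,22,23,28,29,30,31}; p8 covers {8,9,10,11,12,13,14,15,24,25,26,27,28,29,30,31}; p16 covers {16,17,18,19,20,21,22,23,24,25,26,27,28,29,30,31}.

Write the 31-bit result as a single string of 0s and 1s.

Place data at non-parity positions: p1 p2 0 p4 1 1 0 p8 1 0 1 0 1 1 1 p16 1 0 0 0 1 1 1 1 1 0 1 1 1 0 1
p1 (pos 1,3,5,7,9,11,13,15,17,19,21,23,25,27,29,31): XOR of data positions = 0⊕1⊕0⊕1⊕1⊕1⊕1⊕1⊕0⊕1⊕1⊕1⊕1⊕1⊕1 = 0
p2 (pos 2,3,6,7,10,11,14,15,18,19,22,23,26,27,30,31): XOR of data positions = 0⊕1⊕0⊕0⊕1⊕1⊕1⊕0⊕0⊕1⊕1⊕0⊕1⊕0⊕1 = 0
p4 (pos 4,5,6,7,12,13,14,15,20,21,22,23,28,29,30,31): XOR of data positions = 1⊕1⊕0⊕0⊕1⊕1⊕1⊕0⊕1⊕1⊕1⊕1⊕1⊕0⊕1 = 1
p8 (pos 8,9,10,11,12,13,14,15,24,25,26,27,28,29,30,31): XOR of data positions = 1⊕0⊕1⊕0⊕1⊕1⊕1⊕1⊕1⊕0⊕1⊕1⊕1⊕0⊕1 = 1
p16 (pos 16,17,18,19,20,21,22,23,24,25,26,27,28,29,30,31): XOR of data positions = 1⊕0⊕0⊕0⊕1⊕1⊕1⊕1⊕1⊕0⊕1⊕1⊕1⊕0⊕1 = 0
Codeword: 0001110110101110100011111011101

0001110110101110100011111011101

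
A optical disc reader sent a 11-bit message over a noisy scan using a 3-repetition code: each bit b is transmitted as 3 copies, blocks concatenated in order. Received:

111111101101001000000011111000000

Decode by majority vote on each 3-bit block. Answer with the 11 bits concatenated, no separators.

Block 1 (111): 3 ones → 1
Block 2 (111): 3 ones → 1
Block 3 (101): 2 ones → 1
Block 4 (101): 2 ones → 1
Block 5 (001): 1 one → 0
Block 6 (000): 0 ones → 0
Block 7 (000): 0 ones → 0
Block 8 (011): 2 ones → 1
Block 9 (111): 3 ones → 1
Block 10 (000): 0 ones → 0
Block 11 (000): 0 ones → 0

11110001100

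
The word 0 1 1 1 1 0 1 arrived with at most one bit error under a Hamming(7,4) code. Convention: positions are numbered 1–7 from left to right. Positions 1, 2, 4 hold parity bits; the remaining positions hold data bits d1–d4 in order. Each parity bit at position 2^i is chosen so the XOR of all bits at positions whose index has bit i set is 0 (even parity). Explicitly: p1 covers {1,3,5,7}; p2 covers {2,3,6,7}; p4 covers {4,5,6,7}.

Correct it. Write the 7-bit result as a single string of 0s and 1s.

s1 (pos 1,3,5,7): 0⊕1⊕1⊕1 = 1
s2 (pos 2,3,6,7): 1⊕1⊕0⊕1 = 1
s4 (pos 4,5,6,7): 1⊕1⊕0⊕1 = 1
Syndrome s4…s1 = 111 → error at position 7.
Flip position 7: 0111101 → 0111100

0111100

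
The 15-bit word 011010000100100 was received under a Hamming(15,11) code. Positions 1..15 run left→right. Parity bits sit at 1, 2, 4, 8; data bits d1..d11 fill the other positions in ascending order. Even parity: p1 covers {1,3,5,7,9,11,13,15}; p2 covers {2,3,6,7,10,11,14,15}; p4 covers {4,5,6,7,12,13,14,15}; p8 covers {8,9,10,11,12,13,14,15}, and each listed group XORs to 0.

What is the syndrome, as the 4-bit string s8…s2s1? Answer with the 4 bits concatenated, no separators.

0011

s1 (pos 1,3,5,7,9,11,13,15): 0⊕1⊕1⊕0⊕0⊕0⊕1⊕0 = 1
s2 (pos 2,3,6,7,10,11,14,15): 1⊕1⊕0⊕0⊕1⊕0⊕0⊕0 = 1
s4 (pos 4,5,6,7,12,13,14,15): 0⊕1⊕0⊕0⊕0⊕1⊕0⊕0 = 0
s8 (pos 8,9,10,11,12,13,14,15): 0⊕0⊕1⊕0⊕0⊕1⊕0⊕0 = 0
Syndrome s8…s1 = 0011 → error at position 3.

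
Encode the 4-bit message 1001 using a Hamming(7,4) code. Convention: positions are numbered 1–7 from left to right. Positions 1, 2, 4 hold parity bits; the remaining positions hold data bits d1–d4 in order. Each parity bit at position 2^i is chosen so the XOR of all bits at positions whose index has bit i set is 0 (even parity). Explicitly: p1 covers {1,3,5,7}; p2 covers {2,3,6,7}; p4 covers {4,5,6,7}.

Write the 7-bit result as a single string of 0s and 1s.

Place data at non-parity positions: p1 p2 1 p4 0 0 1
p1 (pos 1,3,5,7): XOR of data positions = 1⊕0⊕1 = 0
p2 (pos 2,3,6,7): XOR of data positions = 1⊕0⊕1 = 0
p4 (pos 4,5,6,7): XOR of data positions = 0⊕0⊕1 = 1
Codeword: 0011001

0011001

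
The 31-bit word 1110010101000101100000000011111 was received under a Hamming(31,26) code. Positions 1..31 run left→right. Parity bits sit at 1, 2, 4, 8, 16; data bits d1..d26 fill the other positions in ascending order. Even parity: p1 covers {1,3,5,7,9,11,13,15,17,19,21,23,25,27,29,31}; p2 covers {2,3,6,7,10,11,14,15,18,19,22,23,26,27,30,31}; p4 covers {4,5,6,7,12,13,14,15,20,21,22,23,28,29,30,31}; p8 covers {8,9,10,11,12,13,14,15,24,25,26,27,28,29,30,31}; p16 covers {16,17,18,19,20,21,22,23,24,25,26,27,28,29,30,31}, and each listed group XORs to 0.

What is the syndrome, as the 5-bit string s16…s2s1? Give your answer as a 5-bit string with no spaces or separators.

10000

s1 (pos 1,3,5,7,9,11,13,15,17,19,21,23,25,27,29,31): 1⊕1⊕0⊕0⊕0⊕0⊕0⊕0⊕1⊕0⊕0⊕0⊕0⊕1⊕1⊕1 = 0
s2 (pos 2,3,6,7,10,11,14,15,18,19,22,23,26,27,30,31): 1⊕1⊕1⊕0⊕1⊕0⊕1⊕0⊕0⊕0⊕0⊕0⊕0⊕1⊕1⊕1 = 0
s4 (pos 4,5,6,7,12,13,14,15,20,21,22,23,28,29,30,31): 0⊕0⊕1⊕0⊕0⊕0⊕1⊕0⊕0⊕0⊕0⊕0⊕1⊕1⊕1⊕1 = 0
s8 (pos 8,9,10,11,12,13,14,15,24,25,26,27,28,29,30,31): 1⊕0⊕1⊕0⊕0⊕0⊕1⊕0⊕0⊕0⊕0⊕1⊕1⊕1⊕1⊕1 = 0
s16 (pos 16,17,18,19,20,21,22,23,24,25,26,27,28,29,30,31): 1⊕1⊕0⊕0⊕0⊕0⊕0⊕0⊕0⊕0⊕0⊕1⊕1⊕1⊕1⊕1 = 1
Syndrome s16…s1 = 10000 → error at position 16.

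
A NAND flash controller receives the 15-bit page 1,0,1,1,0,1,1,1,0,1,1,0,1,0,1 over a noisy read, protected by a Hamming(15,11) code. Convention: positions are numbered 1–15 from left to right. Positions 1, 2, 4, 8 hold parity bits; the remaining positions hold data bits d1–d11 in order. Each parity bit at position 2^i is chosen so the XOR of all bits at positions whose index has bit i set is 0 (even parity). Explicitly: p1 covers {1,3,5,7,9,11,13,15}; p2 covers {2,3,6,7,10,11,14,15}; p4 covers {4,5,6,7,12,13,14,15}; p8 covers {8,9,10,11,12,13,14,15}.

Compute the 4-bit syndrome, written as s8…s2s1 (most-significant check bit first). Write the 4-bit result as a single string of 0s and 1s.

s1 (pos 1,3,5,7,9,11,13,15): 1⊕1⊕0⊕1⊕0⊕1⊕1⊕1 = 0
s2 (pos 2,3,6,7,10,11,14,15): 0⊕1⊕1⊕1⊕1⊕1⊕0⊕1 = 0
s4 (pos 4,5,6,7,12,13,14,15): 1⊕0⊕1⊕1⊕0⊕1⊕0⊕1 = 1
s8 (pos 8,9,10,11,12,13,14,15): 1⊕0⊕1⊕1⊕0⊕1⊕0⊕1 = 1
Syndrome s8…s1 = 1100 → error at position 12.

1100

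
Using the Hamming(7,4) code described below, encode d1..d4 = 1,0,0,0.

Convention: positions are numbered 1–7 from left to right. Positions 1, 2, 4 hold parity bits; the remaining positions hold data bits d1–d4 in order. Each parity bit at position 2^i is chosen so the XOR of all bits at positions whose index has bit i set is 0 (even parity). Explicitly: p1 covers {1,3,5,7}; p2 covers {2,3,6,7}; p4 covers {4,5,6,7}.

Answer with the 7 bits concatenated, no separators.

Place data at non-parity positions: p1 p2 1 p4 0 0 0
p1 (pos 1,3,5,7): XOR of data positions = 1⊕0⊕0 = 1
p2 (pos 2,3,6,7): XOR of data positions = 1⊕0⊕0 = 1
p4 (pos 4,5,6,7): XOR of data positions = 0⊕0⊕0 = 0
Codeword: 1110000

1110000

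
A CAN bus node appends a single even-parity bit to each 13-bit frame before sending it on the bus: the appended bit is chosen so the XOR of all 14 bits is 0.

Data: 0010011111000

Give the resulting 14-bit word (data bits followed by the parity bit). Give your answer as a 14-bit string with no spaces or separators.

00100111110000

XOR of the 13 data bits: 0⊕0⊕1⊕0⊕0⊕1⊕1⊕1⊕1⊕1⊕0⊕0⊕0 = 0
Parity bit = 0 (so all 14 bits XOR to 0).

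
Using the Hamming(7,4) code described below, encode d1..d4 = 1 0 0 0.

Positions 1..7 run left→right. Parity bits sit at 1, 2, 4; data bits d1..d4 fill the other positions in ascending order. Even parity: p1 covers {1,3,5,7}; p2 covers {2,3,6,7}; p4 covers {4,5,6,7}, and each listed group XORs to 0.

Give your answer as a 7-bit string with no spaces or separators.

Place data at non-parity positions: p1 p2 1 p4 0 0 0
p1 (pos 1,3,5,7): XOR of data positions = 1⊕0⊕0 = 1
p2 (pos 2,3,6,7): XOR of data positions = 1⊕0⊕0 = 1
p4 (pos 4,5,6,7): XOR of data positions = 0⊕0⊕0 = 0
Codeword: 1110000

1110000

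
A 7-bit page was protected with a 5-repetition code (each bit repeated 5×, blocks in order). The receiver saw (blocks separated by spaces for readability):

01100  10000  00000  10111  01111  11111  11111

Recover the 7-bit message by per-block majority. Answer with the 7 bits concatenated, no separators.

0001111

Block 1 (01100): 2 ones → 0
Block 2 (10000): 1 one → 0
Block 3 (00000): 0 ones → 0
Block 4 (10111): 4 ones → 1
Block 5 (01111): 4 ones → 1
Block 6 (11111): 5 ones → 1
Block 7 (11111): 5 ones → 1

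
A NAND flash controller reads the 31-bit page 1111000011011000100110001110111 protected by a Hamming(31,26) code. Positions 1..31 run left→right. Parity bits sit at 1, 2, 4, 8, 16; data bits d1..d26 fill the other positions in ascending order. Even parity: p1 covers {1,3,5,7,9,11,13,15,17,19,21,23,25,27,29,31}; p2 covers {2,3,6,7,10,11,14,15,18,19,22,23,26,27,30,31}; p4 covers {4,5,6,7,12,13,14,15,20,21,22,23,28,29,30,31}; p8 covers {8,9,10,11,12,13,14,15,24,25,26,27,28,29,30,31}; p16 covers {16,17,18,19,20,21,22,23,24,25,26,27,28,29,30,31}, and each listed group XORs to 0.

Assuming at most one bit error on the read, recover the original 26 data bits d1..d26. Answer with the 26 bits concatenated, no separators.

s1 (pos 1,3,5,7,9,11,13,15,17,19,21,23,25,27,29,31): 1⊕1⊕0⊕0⊕1⊕0⊕1⊕0⊕1⊕0⊕1⊕0⊕1⊕1⊕1⊕1 = 0
s2 (pos 2,3,6,7,10,11,14,15,18,19,22,23,26,27,30,31): 1⊕1⊕0⊕0⊕1⊕0⊕0⊕0⊕0⊕0⊕0⊕0⊕1⊕1⊕1⊕1 = 1
s4 (pos 4,5,6,7,12,13,14,15,20,21,22,23,28,29,30,31): 1⊕0⊕0⊕0⊕1⊕1⊕0⊕0⊕1⊕1⊕0⊕0⊕0⊕1⊕1⊕1 = 0
s8 (pos 8,9,10,11,12,13,14,15,24,25,26,27,28,29,30,31): 0⊕1⊕1⊕0⊕1⊕1⊕0⊕0⊕0⊕1⊕1⊕1⊕0⊕1⊕1⊕1 = 0
s16 (pos 16,17,18,19,20,21,22,23,24,25,26,27,28,29,30,31): 0⊕1⊕0⊕0⊕1⊕1⊕0⊕0⊕0⊕1⊕1⊕1⊕0⊕1⊕1⊕1 = 1
Syndrome s16…s1 = 10010 → error at position 18.
Flip position 18: 1111000011011000100110001110111 → 1111000011011000110110001110111
Read data bits from positions 3,5,6,7,9,10,11,12,13,14,15,17,18,19,20,21,22,23,24,25,26,27,28,29,30,31: 10001101100110110001110111

10001101100110110001110111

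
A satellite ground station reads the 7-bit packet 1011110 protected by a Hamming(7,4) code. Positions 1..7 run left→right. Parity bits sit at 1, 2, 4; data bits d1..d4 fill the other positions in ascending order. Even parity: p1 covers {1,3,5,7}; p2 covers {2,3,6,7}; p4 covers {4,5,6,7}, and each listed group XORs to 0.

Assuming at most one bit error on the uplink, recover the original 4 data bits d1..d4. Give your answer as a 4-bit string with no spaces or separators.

1010

s1 (pos 1,3,5,7): 1⊕1⊕1⊕0 = 1
s2 (pos 2,3,6,7): 0⊕1⊕1⊕0 = 0
s4 (pos 4,5,6,7): 1⊕1⊕1⊕0 = 1
Syndrome s4…s1 = 101 → error at position 5.
Flip position 5: 1011110 → 1011010
Read data bits from positions 3,5,6,7: 1010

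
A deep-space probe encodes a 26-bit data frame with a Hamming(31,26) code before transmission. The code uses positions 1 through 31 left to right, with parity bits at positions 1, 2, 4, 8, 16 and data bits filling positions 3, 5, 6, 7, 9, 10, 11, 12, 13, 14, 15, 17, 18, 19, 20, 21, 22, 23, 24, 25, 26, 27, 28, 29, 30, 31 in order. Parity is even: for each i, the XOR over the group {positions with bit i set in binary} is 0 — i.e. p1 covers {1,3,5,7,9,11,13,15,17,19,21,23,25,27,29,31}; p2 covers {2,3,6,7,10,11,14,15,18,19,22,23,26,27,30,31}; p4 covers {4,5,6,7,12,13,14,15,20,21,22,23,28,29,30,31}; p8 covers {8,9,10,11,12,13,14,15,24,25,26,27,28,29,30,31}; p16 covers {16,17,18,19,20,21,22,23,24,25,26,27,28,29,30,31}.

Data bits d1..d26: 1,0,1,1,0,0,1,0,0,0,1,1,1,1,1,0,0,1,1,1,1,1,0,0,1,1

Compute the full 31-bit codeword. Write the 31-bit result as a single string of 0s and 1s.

0011011000100011111100111110011

Place data at non-parity positions: p1 p2 1 p4 0 1 1 p8 0 0 1 0 0 0 1 p16 1 1 1 1 0 0 1 1 1 1 1 0 0 1 1
p1 (pos 1,3,5,7,9,11,13,15,17,19,21,23,25,27,29,31): XOR of data positions = 1⊕0⊕1⊕0⊕1⊕0⊕1⊕1⊕1⊕0⊕1⊕1⊕1⊕0⊕1 = 0
p2 (pos 2,3,6,7,10,11,14,15,18,19,22,23,26,27,30,31): XOR of data positions = 1⊕1⊕1⊕0⊕1⊕0⊕1⊕1⊕1⊕0⊕1⊕1⊕1⊕1⊕1 = 0
p4 (pos 4,5,6,7,12,13,14,15,20,21,22,23,28,29,30,31): XOR of data positions = 0⊕1⊕1⊕0⊕0⊕0⊕1⊕1⊕0⊕0⊕1⊕0⊕0⊕1⊕1 = 1
p8 (pos 8,9,10,11,12,13,14,15,24,25,26,27,28,29,30,31): XOR of data positions = 0⊕0⊕1⊕0⊕0⊕0⊕1⊕1⊕1⊕1⊕1⊕0⊕0⊕1⊕1 = 0
p16 (pos 16,17,18,19,20,21,22,23,24,25,26,27,28,29,30,31): XOR of data positions = 1⊕1⊕1⊕1⊕0⊕0⊕1⊕1⊕1⊕1⊕1⊕0⊕0⊕1⊕1 = 1
Codeword: 0011011000100011111100111110011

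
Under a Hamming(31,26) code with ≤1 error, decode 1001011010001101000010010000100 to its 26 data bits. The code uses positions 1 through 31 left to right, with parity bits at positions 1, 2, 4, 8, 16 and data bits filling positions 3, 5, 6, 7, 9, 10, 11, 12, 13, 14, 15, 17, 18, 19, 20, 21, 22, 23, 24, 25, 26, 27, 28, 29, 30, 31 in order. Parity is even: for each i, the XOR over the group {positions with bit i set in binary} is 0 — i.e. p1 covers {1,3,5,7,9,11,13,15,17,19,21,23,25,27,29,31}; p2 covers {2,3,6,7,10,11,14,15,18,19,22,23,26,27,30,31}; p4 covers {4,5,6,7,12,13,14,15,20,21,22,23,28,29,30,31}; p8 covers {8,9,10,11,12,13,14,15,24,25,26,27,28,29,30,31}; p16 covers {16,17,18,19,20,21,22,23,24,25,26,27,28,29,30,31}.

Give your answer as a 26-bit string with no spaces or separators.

00111000100000010010000100

s1 (pos 1,3,5,7,9,11,13,15,17,19,21,23,25,27,29,31): 1⊕0⊕0⊕1⊕1⊕0⊕1⊕0⊕0⊕0⊕1⊕0⊕0⊕0⊕1⊕0 = 0
s2 (pos 2,3,6,7,10,11,14,15,18,19,22,23,26,27,30,31): 0⊕0⊕1⊕1⊕0⊕0⊕1⊕0⊕0⊕0⊕0⊕0⊕0⊕0⊕0⊕0 = 1
s4 (pos 4,5,6,7,12,13,14,15,20,21,22,23,28,29,30,31): 1⊕0⊕1⊕1⊕0⊕1⊕1⊕0⊕0⊕1⊕0⊕0⊕0⊕1⊕0⊕0 = 1
s8 (pos 8,9,10,11,12,13,14,15,24,25,26,27,28,29,30,31): 0⊕1⊕0⊕0⊕0⊕1⊕1⊕0⊕1⊕0⊕0⊕0⊕0⊕1⊕0⊕0 = 1
s16 (pos 16,17,18,19,20,21,22,23,24,25,26,27,28,29,30,31): 1⊕0⊕0⊕0⊕0⊕1⊕0⊕0⊕1⊕0⊕0⊕0⊕0⊕1⊕0⊕0 = 0
Syndrome s16…s1 = 01110 → error at position 14.
Flip position 14: 1001011010001101000010010000100 → 1001011010001001000010010000100
Read data bits from positions 3,5,6,7,9,10,11,12,13,14,15,17,18,19,20,21,22,23,24,25,26,27,28,29,30,31: 00111000100000010010000100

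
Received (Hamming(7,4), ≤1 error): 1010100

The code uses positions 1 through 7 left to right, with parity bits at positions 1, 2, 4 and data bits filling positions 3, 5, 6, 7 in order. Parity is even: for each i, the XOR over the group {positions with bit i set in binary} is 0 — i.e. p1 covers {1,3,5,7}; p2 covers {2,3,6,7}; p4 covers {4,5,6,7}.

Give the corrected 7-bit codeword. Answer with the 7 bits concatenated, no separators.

1010101

s1 (pos 1,3,5,7): 1⊕1⊕1⊕0 = 1
s2 (pos 2,3,6,7): 0⊕1⊕0⊕0 = 1
s4 (pos 4,5,6,7): 0⊕1⊕0⊕0 = 1
Syndrome s4…s1 = 111 → error at position 7.
Flip position 7: 1010100 → 1010101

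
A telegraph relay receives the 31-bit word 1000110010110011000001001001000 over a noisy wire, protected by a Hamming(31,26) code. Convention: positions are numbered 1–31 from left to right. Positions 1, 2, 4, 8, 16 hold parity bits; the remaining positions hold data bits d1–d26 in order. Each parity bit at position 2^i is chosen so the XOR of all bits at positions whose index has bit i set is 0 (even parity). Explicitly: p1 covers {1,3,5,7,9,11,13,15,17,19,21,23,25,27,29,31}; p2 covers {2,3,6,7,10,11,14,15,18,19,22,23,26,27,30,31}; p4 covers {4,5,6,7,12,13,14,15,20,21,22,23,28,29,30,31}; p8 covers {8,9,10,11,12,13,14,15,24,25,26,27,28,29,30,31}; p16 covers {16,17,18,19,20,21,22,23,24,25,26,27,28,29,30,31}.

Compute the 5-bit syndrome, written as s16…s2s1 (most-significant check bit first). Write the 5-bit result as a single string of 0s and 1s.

s1 (pos 1,3,5,7,9,11,13,15,17,19,21,23,25,27,29,31): 1⊕0⊕1⊕0⊕1⊕1⊕0⊕1⊕0⊕0⊕0⊕0⊕1⊕0⊕0⊕0 = 0
s2 (pos 2,3,6,7,10,11,14,15,18,19,22,23,26,27,30,31): 0⊕0⊕1⊕0⊕0⊕1⊕0⊕1⊕0⊕0⊕1⊕0⊕0⊕0⊕0⊕0 = 0
s4 (pos 4,5,6,7,12,13,14,15,20,21,22,23,28,29,30,31): 0⊕1⊕1⊕0⊕1⊕0⊕0⊕1⊕0⊕0⊕1⊕0⊕1⊕0⊕0⊕0 = 0
s8 (pos 8,9,10,11,12,13,14,15,24,25,26,27,28,29,30,31): 0⊕1⊕0⊕1⊕1⊕0⊕0⊕1⊕0⊕1⊕0⊕0⊕1⊕0⊕0⊕0 = 0
s16 (pos 16,17,18,19,20,21,22,23,24,25,26,27,28,29,30,31): 1⊕0⊕0⊕0⊕0⊕0⊕1⊕0⊕0⊕1⊕0⊕0⊕1⊕0⊕0⊕0 = 0
Syndrome s16…s1 = 00000 → no error.

00000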